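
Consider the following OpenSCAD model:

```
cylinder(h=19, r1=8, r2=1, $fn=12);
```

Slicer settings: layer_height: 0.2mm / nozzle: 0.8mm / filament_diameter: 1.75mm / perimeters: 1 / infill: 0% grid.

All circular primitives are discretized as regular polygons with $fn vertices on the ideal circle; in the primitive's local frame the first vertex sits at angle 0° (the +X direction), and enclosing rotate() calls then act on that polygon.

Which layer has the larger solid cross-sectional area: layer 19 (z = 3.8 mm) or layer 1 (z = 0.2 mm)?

layer 1 (z = 0.2 mm)

Layer 19 (z = 3.8): the cone contributes a regular 12-gon of circumradius 6.600 (interpolated between r1=8 and r2=1 at t=0.200) (area = (12/2)·6.600²·sin(360°/12) = 130.68 mm²). So its area = 130.68 mm². Layer 1 (z = 0.2): the cone contributes a regular 12-gon of circumradius 7.926 (interpolated between r1=8 and r2=1 at t=0.011) (area = (12/2)·7.926²·sin(360°/12) = 188.48 mm²). So its area = 188.48 mm². Layer 1 is larger (188.48 vs 130.68 mm²).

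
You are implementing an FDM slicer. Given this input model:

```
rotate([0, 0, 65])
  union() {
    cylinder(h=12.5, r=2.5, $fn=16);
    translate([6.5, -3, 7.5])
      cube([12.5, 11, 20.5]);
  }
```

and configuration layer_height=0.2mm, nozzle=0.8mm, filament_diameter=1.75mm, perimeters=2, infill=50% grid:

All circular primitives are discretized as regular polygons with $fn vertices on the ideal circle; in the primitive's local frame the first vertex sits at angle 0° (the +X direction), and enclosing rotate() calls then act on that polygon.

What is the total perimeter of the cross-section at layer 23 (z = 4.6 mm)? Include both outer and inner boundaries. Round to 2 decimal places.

15.61 mm

At z = 4.6 mm: the r=2.5 cylinder contributes a regular 16-gon of circumradius 2.5 (perimeter = 2·16·2.500·sin(180°/16) = 15.61 mm); the cube at (6.5, -3) does not reach this height (z outside [7.5, 28]); Taking the union: only the r=2.5 cylinder is present, so the union is just that shape — boundary = 15.61 mm; (rotated 65° about Z; rotation is an isometry so areas/perimeters/island counts are preserved). Overall, the cross-section is a single solid region. Total boundary length (outer) = 15.61 mm.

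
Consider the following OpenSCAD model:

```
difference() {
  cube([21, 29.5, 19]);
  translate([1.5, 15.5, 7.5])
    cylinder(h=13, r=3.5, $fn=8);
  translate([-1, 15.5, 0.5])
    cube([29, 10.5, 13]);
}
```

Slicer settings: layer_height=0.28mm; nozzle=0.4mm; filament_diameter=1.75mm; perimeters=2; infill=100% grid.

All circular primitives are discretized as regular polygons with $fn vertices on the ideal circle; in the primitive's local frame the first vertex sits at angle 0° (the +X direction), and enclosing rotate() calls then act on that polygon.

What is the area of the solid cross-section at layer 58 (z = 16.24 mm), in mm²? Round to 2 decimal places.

592.61 mm²

At z = 16.24 mm: the cube (footprint 21×29.5) is included at this height (area 619.50 mm²); the r=3.5 cylinder at (1.5, 15.5) gives a regular 8-gon of circumradius 3.5 (constant along its height) (area = (8/2)·3.500²·sin(360°/8) = 34.65 mm²); the cube at (-1, 15.5) is absent (z outside [0.5, 13.5]); Taking the first minus the rest: starting from the 21×29.5 cube (619.50 mm²), the r=3.5 cylinder at (1.5, 15.5) partially overlaps it — only the 26.89 mm² overlap (of its 34.65 mm²) is removed, clipping the outline — area = 592.61 mm². Overall, the cross-section is a single solid region. Net area = 592.61 mm².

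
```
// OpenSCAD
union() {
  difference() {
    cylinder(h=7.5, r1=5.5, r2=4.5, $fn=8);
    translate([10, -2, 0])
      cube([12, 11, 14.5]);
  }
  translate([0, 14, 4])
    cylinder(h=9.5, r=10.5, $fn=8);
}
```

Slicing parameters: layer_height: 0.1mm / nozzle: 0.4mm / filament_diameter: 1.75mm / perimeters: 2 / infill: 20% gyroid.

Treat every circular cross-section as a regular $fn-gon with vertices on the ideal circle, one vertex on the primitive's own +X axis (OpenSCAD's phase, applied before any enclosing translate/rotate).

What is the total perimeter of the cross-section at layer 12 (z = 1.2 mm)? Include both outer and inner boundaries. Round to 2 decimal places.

At z = 1.2 mm: the cone (r1=5.5→r2=4.5) has section circumradius 5.340 here — a regular 8-gon (perimeter = 2·8·5.340·sin(180°/8) = 32.70 mm); the cube at (10, -2) is present — its section is the full 12×11 rectangle (perimeter 46.00 mm); Subtracting the remaining from the first: starting from the cone, the 12×11 cube at (10, -2) misses the remaining region (no effect) — boundary = 32.70 mm; the cylinder at (0, 14) does not reach this height (z outside [4, 13.5]); Merging all regions: only the result so far is present, so the union is just that shape — boundary = 32.70 mm. Overall, the cross-section is a single solid region. Total boundary length (outer) = 32.70 mm.

32.70 mm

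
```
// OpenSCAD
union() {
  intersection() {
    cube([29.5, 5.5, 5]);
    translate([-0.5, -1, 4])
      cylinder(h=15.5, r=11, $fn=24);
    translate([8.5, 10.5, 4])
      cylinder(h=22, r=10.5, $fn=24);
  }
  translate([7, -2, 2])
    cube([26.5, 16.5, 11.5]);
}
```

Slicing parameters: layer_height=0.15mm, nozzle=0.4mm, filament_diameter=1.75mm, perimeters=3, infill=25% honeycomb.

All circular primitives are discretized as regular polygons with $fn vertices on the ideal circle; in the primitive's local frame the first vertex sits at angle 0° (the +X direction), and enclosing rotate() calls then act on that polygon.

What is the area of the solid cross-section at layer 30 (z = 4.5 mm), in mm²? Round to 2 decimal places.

464.24 mm²

At z = 4.5 mm: the cube is present — its section is the full 29.5×5.5 rectangle (area 162.25 mm²); the r=11 cylinder at (-0.5, -1) contributes a regular 24-gon of circumradius 11 (area = (24/2)·11.000²·sin(360°/24) = 375.81 mm²); the r=10.5 cylinder at (8.5, 10.5) contributes a regular 24-gon of circumradius 10.5 (area = (24/2)·10.500²·sin(360°/24) = 342.42 mm²); Taking the intersection: the r=11 cylinder at (-0.5, -1) partially overlaps the 29.5×5.5 cube; clipping to the common part keeps 52.97 mm²; the r=10.5 cylinder at (8.5, 10.5) partially overlaps the running intersection; clipping to the common part keeps 41.09 mm² — area = 41.09 mm²; the cube at (7, -2) (footprint 26.5×16.5) is included at this height (area 437.25 mm²); Taking the union: the regions partially overlap — summed areas 478.34 mm² minus the doubly-counted overlap 14.10 mm² gives 464.24 mm² — area = 464.24 mm². Overall, the cross-section is a single solid region. Net area = 464.24 mm².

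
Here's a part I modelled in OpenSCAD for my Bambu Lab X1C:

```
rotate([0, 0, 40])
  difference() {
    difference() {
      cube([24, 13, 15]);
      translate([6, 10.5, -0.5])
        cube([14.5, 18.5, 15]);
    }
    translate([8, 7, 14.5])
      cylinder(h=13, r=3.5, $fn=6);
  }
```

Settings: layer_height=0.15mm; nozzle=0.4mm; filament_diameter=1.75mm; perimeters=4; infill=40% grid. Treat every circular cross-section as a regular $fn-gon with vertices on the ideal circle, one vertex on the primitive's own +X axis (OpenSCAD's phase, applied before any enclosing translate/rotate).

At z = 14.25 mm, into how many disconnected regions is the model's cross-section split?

1

At z = 14.25 mm: the 24×13 cube contributes its full rectangle; the 14.5×18.5 cube at (6, 10.5) contributes its full rectangle; Taking the first minus the rest: starting from the 24×13 cube, the 14.5×18.5 cube at (6, 10.5) partially overlaps it — only the 36.25 mm² overlap (of its 268.25 mm²) is removed, clipping the outline — 1 connected region; the cylinder at (8, 7) is absent (z outside [14.5, 27.5]); After the difference (first − rest): none of the subtracted shapes is present at this height, so that combined region is unchanged — 1 connected region; (whole slice rotated 40° about Z — lengths, areas and connectivity unchanged). The result has 1 disconnected region.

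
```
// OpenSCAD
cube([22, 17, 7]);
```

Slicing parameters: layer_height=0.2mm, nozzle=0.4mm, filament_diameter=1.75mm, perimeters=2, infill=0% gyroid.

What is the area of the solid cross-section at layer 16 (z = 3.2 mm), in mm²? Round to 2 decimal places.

374.00 mm²

At z = 3.2 mm: the cube (footprint 22×17) is included at this height (area 374.00 mm²). Overall, the cross-section is a single solid region. Net area = 374.00 mm².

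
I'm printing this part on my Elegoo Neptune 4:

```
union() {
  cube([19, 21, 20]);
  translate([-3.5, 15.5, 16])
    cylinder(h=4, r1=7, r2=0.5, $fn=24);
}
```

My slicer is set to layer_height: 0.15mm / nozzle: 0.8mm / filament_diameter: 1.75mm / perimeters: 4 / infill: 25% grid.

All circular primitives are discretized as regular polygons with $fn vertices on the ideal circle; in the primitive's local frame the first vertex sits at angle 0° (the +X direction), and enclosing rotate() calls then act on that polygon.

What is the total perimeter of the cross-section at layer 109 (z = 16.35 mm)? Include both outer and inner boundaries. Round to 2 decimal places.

96.88 mm

At z = 16.35 mm: the cube is present — its section is the full 19×21 rectangle (perimeter 80.00 mm); the cone at (-3.5, 15.5) (r1=7→r2=0.5) has section circumradius 6.431 here — a regular 24-gon (perimeter = 2·24·6.431·sin(180°/24) = 40.29 mm); Merging all regions: the regions partially overlap (shared area 21.80 mm²), so the edge portions inside another operand are dropped and the merged outline is re-measured after clipping — boundary = 96.88 mm. Overall, the cross-section is a single solid region. Total boundary length (outer) = 96.88 mm.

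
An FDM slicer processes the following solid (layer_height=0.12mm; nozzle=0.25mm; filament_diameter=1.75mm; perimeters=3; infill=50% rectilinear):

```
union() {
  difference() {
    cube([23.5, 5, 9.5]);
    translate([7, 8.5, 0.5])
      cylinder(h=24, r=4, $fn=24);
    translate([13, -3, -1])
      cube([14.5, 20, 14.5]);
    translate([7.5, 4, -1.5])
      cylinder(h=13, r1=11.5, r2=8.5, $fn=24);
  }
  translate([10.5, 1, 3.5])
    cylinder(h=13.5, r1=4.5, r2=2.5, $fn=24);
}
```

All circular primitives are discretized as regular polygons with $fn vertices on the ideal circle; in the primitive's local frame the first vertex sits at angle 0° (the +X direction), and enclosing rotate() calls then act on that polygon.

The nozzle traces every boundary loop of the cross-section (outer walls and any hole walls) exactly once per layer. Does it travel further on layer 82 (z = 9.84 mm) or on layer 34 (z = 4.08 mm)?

Layer 82 (z = 9.84): the cube is not intersected at this z (z outside [0, 9.5]); the cylinder at (7, 8.5): section is a regular 24-gon, circumradius r=4 (perimeter = 2·24·4.000·sin(180°/24) = 25.06 mm); the 14.5×20 cube at (13, -3) contributes its full rectangle (perimeter 69.00 mm); the cone at (7.5, 4): at t=0.872 of its height the radius interpolates to r₁+(r₂−r₁)t = 8.883, giving a regular 24-gon of that circumradius (perimeter = 2·24·8.883·sin(180°/24) = 55.65 mm); Subtracting the remaining from the first: the first operand is absent here, so nothing remains; the cone at (10.5, 1): at t=0.470 of its height the radius interpolates to r₁+(r₂−r₁)t = 3.561, giving a regular 24-gon of that circumradius (perimeter = 2·24·3.561·sin(180°/24) = 22.31 mm); Merging all regions: only the cone at (10.5, 1) is present, so the union is just that shape — boundary = 22.31 mm. So its perimeter = 22.31 mm. Layer 34 (z = 4.08): the cube is present — its section is the full 23.5×5 rectangle (perimeter 57.00 mm); the cylinder at (7, 8.5): section is a regular 24-gon, circumradius r=4 (perimeter = 2·24·4.000·sin(180°/24) = 25.06 mm); the cube at (13, -3) (footprint 14.5×20) is included at this height (perimeter 69.00 mm); the cone at (7.5, 4) contributes a regular 24-gon of circumradius 10.212 (interpolated between r1=11.5 and r2=8.5 at t=0.429) (perimeter = 2·24·10.212·sin(180°/24) = 63.98 mm); After the difference (first − rest): starting from the 23.5×5 cube, the r=4 cylinder at (7, 8.5) partially overlaps it — only the 1.21 mm² overlap (of its 49.69 mm²) is removed, clipping the outline; the 14.5×20 cube at (13, -3) partially overlaps it — only the 52.50 mm² overlap (of its 290.00 mm²) is removed, clipping the outline; the cone at (7.5, 4) covers all of what remains (removes everything) — nothing remains; the cone at (10.5, 1) (r1=4.5→r2=2.5) has section circumradius 4.414 here — a regular 24-gon (perimeter = 2·24·4.414·sin(180°/24) = 27.66 mm); Combining (union): only the cone at (10.5, 1) is present, so the union is just that shape — boundary = 27.66 mm. So its perimeter = 27.66 mm. Layer 34 is larger (27.66 vs 22.31 mm).

layer 34 (z = 4.08 mm)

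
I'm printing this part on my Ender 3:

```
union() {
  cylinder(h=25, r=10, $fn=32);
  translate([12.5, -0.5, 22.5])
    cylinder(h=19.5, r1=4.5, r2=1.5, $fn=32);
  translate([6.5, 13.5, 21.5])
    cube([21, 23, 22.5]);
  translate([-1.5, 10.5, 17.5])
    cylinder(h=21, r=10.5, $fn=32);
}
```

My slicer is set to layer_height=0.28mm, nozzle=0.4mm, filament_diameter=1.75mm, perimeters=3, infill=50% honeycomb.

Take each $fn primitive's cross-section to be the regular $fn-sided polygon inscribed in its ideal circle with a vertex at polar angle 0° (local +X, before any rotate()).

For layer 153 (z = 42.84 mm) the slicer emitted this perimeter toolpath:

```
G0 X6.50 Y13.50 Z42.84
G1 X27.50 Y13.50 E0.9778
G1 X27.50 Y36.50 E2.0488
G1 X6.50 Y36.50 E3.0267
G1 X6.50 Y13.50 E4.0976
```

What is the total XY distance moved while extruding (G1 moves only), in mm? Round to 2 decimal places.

Sum the Euclidean lengths of each G1 segment: total = 88.00 mm.

88.00 mm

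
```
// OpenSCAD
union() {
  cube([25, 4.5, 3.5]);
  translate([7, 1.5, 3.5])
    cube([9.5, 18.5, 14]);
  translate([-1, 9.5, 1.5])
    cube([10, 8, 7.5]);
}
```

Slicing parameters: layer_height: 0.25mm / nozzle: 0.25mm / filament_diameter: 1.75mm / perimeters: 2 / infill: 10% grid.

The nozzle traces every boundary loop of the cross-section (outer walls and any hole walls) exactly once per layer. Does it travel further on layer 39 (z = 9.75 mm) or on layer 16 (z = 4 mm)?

Layer 39 (z = 9.75): the cube is not intersected at this z (z outside [0, 3.5]); the cube at (7, 1.5) (footprint 9.5×18.5) is included at this height (perimeter 56.00 mm); the cube at (-1, 9.5) is not intersected at this z (z outside [1.5, 9]); Taking the union: only the 9.5×18.5 cube at (7, 1.5) is present, so the union is just that shape — boundary = 56.00 mm. So its perimeter = 56.00 mm. Layer 16 (z = 4): the cube is absent (z outside [0, 3.5]); the 9.5×18.5 cube at (7, 1.5) contributes its full rectangle (perimeter 56.00 mm); the cube at (-1, 9.5) (footprint 10×8) is included at this height (perimeter 36.00 mm); Combining (union): the regions partially overlap (shared area 16.00 mm²), so the edge portions inside another operand are dropped and the merged outline is re-measured after clipping — boundary = 72.00 mm. So its perimeter = 72.00 mm. Layer 16 is larger (72.00 vs 56.00 mm).

layer 16 (z = 4 mm)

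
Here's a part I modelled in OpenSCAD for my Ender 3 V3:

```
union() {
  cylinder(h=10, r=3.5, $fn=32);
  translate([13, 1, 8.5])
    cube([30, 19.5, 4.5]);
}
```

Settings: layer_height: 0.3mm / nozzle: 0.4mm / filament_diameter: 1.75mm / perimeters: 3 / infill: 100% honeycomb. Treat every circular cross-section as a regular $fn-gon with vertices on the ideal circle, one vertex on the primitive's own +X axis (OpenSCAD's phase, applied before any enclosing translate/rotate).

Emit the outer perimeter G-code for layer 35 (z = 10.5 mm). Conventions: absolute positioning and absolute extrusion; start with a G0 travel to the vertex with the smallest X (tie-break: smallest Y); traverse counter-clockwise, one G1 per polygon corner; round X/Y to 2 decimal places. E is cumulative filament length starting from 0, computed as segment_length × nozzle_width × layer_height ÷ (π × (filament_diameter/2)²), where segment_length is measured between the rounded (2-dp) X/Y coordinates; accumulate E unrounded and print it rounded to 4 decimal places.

At z = 10.5 mm: the cylinder does not reach this height (z outside [0, 10]); the 30×19.5 cube at (13, 1) contributes its full rectangle; Taking the union: only the 30×19.5 cube at (13, 1) is present, so the union is just that shape — 1 connected region. The outline is a single polygon with 4 vertices. Extrusion per mm of travel: 0.4 × 0.3 / (π × 0.875²) = 0.049890. Accumulating E over each segment gives final E = 4.9391.

G0 X13.00 Y1.00 Z10.50
G1 X43.00 Y1.00 E1.4967
G1 X43.00 Y20.50 E2.4696
G1 X13.00 Y20.50 E3.9663
G1 X13.00 Y1.00 E4.9391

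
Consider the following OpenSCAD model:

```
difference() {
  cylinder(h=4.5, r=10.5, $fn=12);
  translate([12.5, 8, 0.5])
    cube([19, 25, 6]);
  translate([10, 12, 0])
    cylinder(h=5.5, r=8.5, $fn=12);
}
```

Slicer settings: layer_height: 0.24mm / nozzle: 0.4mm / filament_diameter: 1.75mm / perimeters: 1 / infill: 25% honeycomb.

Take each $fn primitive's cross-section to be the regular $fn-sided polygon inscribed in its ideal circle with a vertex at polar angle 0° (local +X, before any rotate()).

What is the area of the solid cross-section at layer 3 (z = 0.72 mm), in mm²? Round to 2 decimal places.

310.88 mm²

At z = 0.72 mm: the r=10.5 cylinder contributes a regular 12-gon of circumradius 10.5 (area = (12/2)·10.500²·sin(360°/12) = 330.75 mm²); the cube at (12.5, 8) is present — its section is the full 19×25 rectangle (area 475.00 mm²); the r=8.5 cylinder at (10, 12) contributes a regular 12-gon of circumradius 8.5 (area = (12/2)·8.500²·sin(360°/12) = 216.75 mm²); Taking the first minus the rest: starting from the r=10.5 cylinder (330.75 mm²), the 19×25 cube at (12.5, 8) misses the remaining region (no effect); the r=8.5 cylinder at (10, 12) partially overlaps it — only the 19.87 mm² overlap (of its 216.75 mm²) is removed, clipping the outline — area = 310.88 mm². Overall, the cross-section is a single solid region. Net area = 310.88 mm².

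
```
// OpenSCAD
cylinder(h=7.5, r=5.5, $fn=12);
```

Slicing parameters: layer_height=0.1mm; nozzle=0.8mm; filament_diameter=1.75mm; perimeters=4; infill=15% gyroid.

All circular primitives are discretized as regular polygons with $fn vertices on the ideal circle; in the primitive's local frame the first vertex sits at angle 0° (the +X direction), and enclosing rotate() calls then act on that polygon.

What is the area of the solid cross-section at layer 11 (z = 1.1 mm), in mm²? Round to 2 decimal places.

90.75 mm²

At z = 1.1 mm: the r=5.5 cylinder gives a regular 12-gon of circumradius 5.5 (constant along its height) (area = (12/2)·5.500²·sin(360°/12) = 90.75 mm²). Overall, the cross-section is a single solid region. Net area = 90.75 mm².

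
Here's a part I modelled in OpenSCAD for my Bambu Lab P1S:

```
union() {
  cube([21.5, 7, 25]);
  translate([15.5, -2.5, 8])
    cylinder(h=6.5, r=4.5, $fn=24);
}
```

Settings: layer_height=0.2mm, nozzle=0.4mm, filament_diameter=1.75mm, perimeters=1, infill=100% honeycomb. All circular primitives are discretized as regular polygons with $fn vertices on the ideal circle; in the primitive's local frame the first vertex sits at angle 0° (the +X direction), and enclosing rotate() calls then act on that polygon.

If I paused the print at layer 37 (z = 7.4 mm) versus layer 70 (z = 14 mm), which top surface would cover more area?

Layer 37 (z = 7.4): the cube (footprint 21.5×7) is included at this height (area 150.50 mm²); the cylinder at (15.5, -2.5) is absent (z outside [8, 14.5]); Taking the union: only the 21.5×7 cube is present, so the union is just that shape — area = 150.50 mm². So its area = 150.50 mm². Layer 70 (z = 14): the cube (footprint 21.5×7) is included at this height (area 150.50 mm²); the r=4.5 cylinder at (15.5, -2.5) gives a regular 24-gon of circumradius 4.5 (constant along its height) (area = (24/2)·4.500²·sin(360°/24) = 62.89 mm²); Taking the union: the regions partially overlap — summed areas 213.39 mm² minus the doubly-counted overlap 10.30 mm² gives 203.10 mm² — area = 203.10 mm². So its area = 203.10 mm². Layer 70 is larger (203.10 vs 150.50 mm²).

layer 70 (z = 14 mm)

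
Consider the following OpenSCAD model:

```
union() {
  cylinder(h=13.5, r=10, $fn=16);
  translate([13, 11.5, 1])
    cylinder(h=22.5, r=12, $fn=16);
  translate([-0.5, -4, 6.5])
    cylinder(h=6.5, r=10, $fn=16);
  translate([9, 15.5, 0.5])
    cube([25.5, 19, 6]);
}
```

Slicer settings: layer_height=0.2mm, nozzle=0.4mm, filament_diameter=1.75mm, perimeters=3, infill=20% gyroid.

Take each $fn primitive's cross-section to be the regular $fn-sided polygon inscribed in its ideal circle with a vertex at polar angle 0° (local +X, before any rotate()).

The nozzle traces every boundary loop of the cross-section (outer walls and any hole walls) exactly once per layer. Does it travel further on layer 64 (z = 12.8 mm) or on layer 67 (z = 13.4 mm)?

Layer 64 (z = 12.8): the cylinder: section is a regular 16-gon, circumradius r=10 (perimeter = 2·16·10.000·sin(180°/16) = 62.43 mm); the r=12 cylinder at (13, 11.5) gives a regular 16-gon of circumradius 12 (constant along its height) (perimeter = 2·16·12.000·sin(180°/16) = 74.91 mm); the cylinder at (-0.5, -4): section is a regular 16-gon, circumradius r=10 (perimeter = 2·16·10.000·sin(180°/16) = 62.43 mm); the cube at (9, 15.5) is absent (z outside [0.5, 6.5]); Taking the union: the regions partially overlap (shared area 265.65 mm²), so the edge portions inside another operand are dropped and the merged outline is re-measured after clipping — boundary = 117.53 mm. So its perimeter = 117.53 mm. Layer 67 (z = 13.4): the r=10 cylinder gives a regular 16-gon of circumradius 10 (constant along its height) (perimeter = 2·16·10.000·sin(180°/16) = 62.43 mm); the r=12 cylinder at (13, 11.5) contributes a regular 16-gon of circumradius 12 (perimeter = 2·16·12.000·sin(180°/16) = 74.91 mm); the cylinder at (-0.5, -4) is absent (z outside [6.5, 13]); the cube at (9, 15.5) does not reach this height (z outside [0.5, 6.5]); Taking the union: the regions partially overlap (shared area 38.54 mm²), so the edge portions inside another operand are dropped and the merged outline is re-measured after clipping — boundary = 109.37 mm. So its perimeter = 109.37 mm. Layer 64 is larger (117.53 vs 109.37 mm).

layer 64 (z = 12.8 mm)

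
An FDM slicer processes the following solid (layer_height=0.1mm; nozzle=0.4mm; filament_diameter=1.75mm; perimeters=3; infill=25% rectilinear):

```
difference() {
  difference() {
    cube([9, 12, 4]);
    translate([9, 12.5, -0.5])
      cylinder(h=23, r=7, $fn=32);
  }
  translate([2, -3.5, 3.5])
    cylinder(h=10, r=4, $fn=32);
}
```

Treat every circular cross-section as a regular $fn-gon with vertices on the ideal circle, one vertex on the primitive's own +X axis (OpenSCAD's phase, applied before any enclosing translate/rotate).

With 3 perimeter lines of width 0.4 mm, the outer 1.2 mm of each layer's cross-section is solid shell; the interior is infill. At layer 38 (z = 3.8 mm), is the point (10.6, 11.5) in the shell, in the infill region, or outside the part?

At z = 3.8 mm: the cube (footprint 9×12) is included at this height; the r=7 cylinder at (9, 12.5) contributes a regular 32-gon of circumradius 7; Subtracting the remaining from the first: starting from the 9×12 cube, the r=7 cylinder at (9, 12.5) partially overlaps it — only the 34.75 mm² overlap (of its 152.95 mm²) is removed, clipping the outline — 1 connected region; the cylinder at (2, -3.5): section is a regular 32-gon, circumradius r=4; Subtracting the remaining from the first: starting from the result so far, the r=4 cylinder at (2, -3.5) partially overlaps it — only the 1.26 mm² overlap (of its 49.94 mm²) is removed, clipping the outline — 1 connected region. Overall, the cross-section is a single solid region. The nearest boundary edge runs (9.00, 5.50)→(9.00, 0.00); distance from the point to it = 6.21 mm. The point is not inside any of the regions above, so it lies outside the cross-section (6.21 mm from the nearest boundary).

outside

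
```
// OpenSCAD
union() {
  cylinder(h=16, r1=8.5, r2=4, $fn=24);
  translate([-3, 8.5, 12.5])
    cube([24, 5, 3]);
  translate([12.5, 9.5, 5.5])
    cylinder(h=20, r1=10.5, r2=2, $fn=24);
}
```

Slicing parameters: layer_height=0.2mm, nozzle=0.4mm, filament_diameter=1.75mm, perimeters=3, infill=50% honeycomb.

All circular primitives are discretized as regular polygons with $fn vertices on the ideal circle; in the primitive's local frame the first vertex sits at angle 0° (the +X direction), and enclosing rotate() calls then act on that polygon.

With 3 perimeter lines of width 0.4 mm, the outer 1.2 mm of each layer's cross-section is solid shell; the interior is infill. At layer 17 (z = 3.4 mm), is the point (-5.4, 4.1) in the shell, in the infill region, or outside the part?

shell

At z = 3.4 mm: the cone: at t=0.212 of its height the radius interpolates to r₁+(r₂−r₁)t = 7.544, giving a regular 24-gon of that circumradius; the cube at (-3, 8.5) is not intersected at this z (z outside [12.5, 15.5]); the cone at (12.5, 9.5) is not intersected at this z (z outside [5.5, 25.5]); Taking the union: only the cone is present, so the union is just that shape — 1 connected region. Overall, the cross-section is a single solid region. The nearest boundary edge runs (-5.33, 5.33)→(-6.53, 3.77); distance from the point to it = 0.70 mm. The point is inside the cross-section, 0.70 mm from the nearest boundary — within the 1.2 mm shell band (3 × 0.4).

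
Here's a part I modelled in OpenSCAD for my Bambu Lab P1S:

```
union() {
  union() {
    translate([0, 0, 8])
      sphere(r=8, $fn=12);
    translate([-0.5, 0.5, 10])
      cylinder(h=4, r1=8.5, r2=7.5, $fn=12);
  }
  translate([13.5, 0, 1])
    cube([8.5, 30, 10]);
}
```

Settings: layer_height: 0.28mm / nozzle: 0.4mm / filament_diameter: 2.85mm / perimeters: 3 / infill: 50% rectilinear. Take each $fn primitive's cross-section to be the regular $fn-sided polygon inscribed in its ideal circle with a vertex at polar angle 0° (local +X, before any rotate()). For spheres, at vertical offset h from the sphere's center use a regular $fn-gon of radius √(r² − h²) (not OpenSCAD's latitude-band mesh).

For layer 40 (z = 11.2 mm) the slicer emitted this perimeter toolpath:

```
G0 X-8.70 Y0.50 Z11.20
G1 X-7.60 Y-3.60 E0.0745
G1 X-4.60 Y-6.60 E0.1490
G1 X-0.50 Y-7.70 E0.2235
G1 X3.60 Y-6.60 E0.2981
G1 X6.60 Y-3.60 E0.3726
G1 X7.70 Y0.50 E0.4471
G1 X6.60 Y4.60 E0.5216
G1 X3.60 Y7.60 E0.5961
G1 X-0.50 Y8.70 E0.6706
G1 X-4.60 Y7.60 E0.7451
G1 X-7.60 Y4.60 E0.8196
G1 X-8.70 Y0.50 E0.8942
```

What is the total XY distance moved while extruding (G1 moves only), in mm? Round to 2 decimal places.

50.93 mm

Sum the Euclidean lengths of each G1 segment: total = 50.93 mm.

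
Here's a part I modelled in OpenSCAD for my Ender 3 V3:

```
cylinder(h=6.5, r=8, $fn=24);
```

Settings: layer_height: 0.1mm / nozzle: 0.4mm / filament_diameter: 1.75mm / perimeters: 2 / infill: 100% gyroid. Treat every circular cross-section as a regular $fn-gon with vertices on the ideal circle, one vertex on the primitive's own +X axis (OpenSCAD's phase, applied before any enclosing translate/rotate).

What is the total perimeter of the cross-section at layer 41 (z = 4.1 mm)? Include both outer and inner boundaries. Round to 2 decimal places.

At z = 4.1 mm: the cylinder: section is a regular 24-gon, circumradius r=8 (perimeter = 2·24·8.000·sin(180°/24) = 50.12 mm). Overall, the cross-section is a single solid region. Total boundary length (outer) = 50.12 mm.

50.12 mm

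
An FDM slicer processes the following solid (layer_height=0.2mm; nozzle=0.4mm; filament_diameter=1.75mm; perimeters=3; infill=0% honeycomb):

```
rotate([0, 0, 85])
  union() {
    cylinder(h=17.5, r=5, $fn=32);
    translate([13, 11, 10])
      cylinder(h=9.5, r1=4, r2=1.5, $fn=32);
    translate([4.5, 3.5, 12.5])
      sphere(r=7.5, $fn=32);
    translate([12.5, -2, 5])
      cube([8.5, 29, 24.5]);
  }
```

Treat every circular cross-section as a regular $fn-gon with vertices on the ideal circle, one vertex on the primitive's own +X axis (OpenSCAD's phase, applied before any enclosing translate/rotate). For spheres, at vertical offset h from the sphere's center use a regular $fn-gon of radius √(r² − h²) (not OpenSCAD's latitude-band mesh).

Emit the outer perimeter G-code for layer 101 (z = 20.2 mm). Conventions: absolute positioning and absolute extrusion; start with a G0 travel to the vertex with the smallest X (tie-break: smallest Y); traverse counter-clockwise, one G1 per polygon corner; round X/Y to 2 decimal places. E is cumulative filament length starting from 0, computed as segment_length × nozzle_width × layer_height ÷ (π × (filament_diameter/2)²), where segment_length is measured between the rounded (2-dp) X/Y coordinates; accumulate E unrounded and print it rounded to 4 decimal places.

At z = 20.2 mm: the cylinder is absent (z outside [0, 17.5]); the cone at (13, 11) does not reach this height (z outside [10, 19.5]); the sphere at (4.5, 3.5) does not reach this height (|z−center|=7.700 > r=7.5); the cube at (12.5, -2) is present — its section is the full 8.5×29 rectangle; Combining (union): only the 8.5×29 cube at (12.5, -2) is present, so the union is just that shape — 1 connected region; (rotated 85° about Z; rotation is an isometry so areas/perimeters/island counts are preserved). The outline is a single polygon with 4 vertices. Extrusion per mm of travel: 0.4 × 0.2 / (π × 0.875²) = 0.033260. Accumulating E over each segment gives final E = 2.4943.

G0 X-25.81 Y14.81 Z20.20
G1 X3.08 Y12.28 E0.9646
G1 X3.82 Y20.75 E1.2473
G1 X-25.07 Y23.27 E2.2119
G1 X-25.81 Y14.81 E2.4943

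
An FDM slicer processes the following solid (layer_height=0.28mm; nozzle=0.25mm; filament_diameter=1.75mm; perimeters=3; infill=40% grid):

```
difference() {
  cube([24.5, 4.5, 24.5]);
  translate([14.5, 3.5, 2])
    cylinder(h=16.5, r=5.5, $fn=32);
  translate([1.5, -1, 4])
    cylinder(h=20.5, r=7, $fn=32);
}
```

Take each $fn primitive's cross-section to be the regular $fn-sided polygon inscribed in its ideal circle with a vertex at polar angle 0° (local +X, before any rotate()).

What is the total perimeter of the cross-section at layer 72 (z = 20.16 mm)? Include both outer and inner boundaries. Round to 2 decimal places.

At z = 20.16 mm: the cube is present — its section is the full 24.5×4.5 rectangle (perimeter 58.00 mm); the cylinder at (14.5, 3.5) does not reach this height (z outside [2, 18.5]); the r=7 cylinder at (1.5, -1) gives a regular 32-gon of circumradius 7 (constant along its height) (perimeter = 2·32·7.000·sin(180°/32) = 43.91 mm); Subtracting the remaining from the first: starting from the 24.5×4.5 cube, the r=7 cylinder at (1.5, -1) partially overlaps it — only the 33.71 mm² overlap (of its 152.95 mm²) is removed, clipping the outline — boundary = 44.67 mm. Overall, the cross-section is a single solid region. Total boundary length (outer) = 44.67 mm.

44.67 mm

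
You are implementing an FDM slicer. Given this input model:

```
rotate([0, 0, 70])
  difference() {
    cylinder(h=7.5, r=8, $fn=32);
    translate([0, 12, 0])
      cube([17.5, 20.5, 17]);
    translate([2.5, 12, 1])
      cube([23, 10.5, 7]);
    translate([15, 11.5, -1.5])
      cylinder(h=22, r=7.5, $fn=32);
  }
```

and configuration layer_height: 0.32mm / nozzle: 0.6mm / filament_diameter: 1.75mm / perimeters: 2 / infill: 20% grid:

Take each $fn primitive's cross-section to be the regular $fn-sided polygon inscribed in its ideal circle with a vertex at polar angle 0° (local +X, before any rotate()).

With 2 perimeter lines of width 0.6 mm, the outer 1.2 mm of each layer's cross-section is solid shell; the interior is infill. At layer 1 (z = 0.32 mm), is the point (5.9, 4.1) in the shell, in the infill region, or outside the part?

At z = 0.32 mm: the cylinder: section is a regular 32-gon, circumradius r=8; the cube at (0, 12) (footprint 17.5×20.5) is included at this height; the cube at (2.5, 12) is absent (z outside [1, 8]); the r=7.5 cylinder at (15, 11.5) contributes a regular 32-gon of circumradius 7.5; After the difference (first − rest): starting from the r=8 cylinder, the 17.5×20.5 cube at (0, 12) misses the remaining region (no effect); the r=7.5 cylinder at (15, 11.5) misses the remaining region (no effect) — 1 connected region; (rotated 70° about Z; rotation is an isometry so areas/perimeters/island counts are preserved). Overall, the cross-section is a single solid region. Undo the 70° rotation: the query point maps to (5.871, -4.142) in the un-rotated model frame. The nearest boundary edge runs (6.65, -4.44)→(5.66, -5.66); distance from the point to it = 0.80 mm. The point is inside the cross-section, 0.80 mm from the nearest boundary — within the 1.2 mm shell band (2 × 0.6).

shell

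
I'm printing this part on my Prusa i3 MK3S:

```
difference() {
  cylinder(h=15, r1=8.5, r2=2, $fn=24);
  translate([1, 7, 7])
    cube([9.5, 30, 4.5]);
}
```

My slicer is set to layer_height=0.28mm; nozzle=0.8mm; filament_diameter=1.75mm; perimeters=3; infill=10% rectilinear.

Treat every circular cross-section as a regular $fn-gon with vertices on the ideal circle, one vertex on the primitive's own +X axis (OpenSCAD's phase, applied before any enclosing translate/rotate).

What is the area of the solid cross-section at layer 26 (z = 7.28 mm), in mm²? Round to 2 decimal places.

88.74 mm²

At z = 7.28 mm: the cone: at t=0.485 of its height the radius interpolates to r₁+(r₂−r₁)t = 5.345, giving a regular 24-gon of that circumradius (area = (24/2)·5.345²·sin(360°/24) = 88.74 mm²); the cube at (1, 7) is present — its section is the full 9.5×30 rectangle (area 285.00 mm²); After the difference (first − rest): starting from the cone (88.74 mm²), the 9.5×30 cube at (1, 7) misses the remaining region (no effect) — area = 88.74 mm². Overall, the cross-section is a single solid region. Net area = 88.74 mm².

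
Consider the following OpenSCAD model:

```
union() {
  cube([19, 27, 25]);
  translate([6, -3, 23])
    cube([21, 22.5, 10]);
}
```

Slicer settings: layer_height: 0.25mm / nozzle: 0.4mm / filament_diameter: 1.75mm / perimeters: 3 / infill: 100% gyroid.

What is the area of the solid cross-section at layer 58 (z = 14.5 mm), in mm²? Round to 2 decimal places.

513.00 mm²

At z = 14.5 mm: the cube (footprint 19×27) is included at this height (area 513.00 mm²); the cube at (6, -3) is not intersected at this z (z outside [23, 33]); Taking the union: only the 19×27 cube is present, so the union is just that shape — area = 513.00 mm². Overall, the cross-section is a single solid region. Net area = 513.00 mm².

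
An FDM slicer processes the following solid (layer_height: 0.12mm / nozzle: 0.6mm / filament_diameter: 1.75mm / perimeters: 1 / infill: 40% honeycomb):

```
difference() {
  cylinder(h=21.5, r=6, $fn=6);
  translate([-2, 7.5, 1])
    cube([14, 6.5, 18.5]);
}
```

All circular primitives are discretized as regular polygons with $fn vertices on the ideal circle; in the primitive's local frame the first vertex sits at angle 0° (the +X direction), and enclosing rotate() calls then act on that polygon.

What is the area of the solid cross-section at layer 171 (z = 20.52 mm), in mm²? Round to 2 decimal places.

93.53 mm²

At z = 20.52 mm: the cylinder: section is a regular 6-gon, circumradius r=6 (area = (6/2)·6.000²·sin(360°/6) = 93.53 mm²); the cube at (-2, 7.5) is absent (z outside [1, 19.5]); Subtracting the remaining from the first: none of the subtracted shapes is present at this height, so the r=6 cylinder is unchanged — area = 93.53 mm². Overall, the cross-section is a single solid region. Net area = 93.53 mm².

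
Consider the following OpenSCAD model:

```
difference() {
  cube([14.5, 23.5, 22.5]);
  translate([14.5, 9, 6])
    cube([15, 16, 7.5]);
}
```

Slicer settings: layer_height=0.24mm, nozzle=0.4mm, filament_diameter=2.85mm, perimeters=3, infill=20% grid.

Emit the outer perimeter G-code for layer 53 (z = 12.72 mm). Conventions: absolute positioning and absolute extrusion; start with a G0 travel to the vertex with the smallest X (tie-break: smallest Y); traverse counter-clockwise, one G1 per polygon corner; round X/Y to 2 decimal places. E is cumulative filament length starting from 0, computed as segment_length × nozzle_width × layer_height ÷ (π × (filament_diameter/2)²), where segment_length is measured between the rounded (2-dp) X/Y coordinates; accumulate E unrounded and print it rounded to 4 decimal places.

At z = 12.72 mm: the cube is present — its section is the full 14.5×23.5 rectangle; the 15×16 cube at (14.5, 9) contributes its full rectangle; After the difference (first − rest): starting from the 14.5×23.5 cube, the 15×16 cube at (14.5, 9) misses the remaining region (no effect) — 1 connected region. The outline is a single polygon with 4 vertices. Extrusion per mm of travel: 0.4 × 0.24 / (π × 1.425²) = 0.015048. Accumulating E over each segment gives final E = 1.1437.

G0 X0.00 Y0.00 Z12.72
G1 X14.50 Y0.00 E0.2182
G1 X14.50 Y23.50 E0.5718
G1 X0.00 Y23.50 E0.7900
G1 X0.00 Y0.00 E1.1437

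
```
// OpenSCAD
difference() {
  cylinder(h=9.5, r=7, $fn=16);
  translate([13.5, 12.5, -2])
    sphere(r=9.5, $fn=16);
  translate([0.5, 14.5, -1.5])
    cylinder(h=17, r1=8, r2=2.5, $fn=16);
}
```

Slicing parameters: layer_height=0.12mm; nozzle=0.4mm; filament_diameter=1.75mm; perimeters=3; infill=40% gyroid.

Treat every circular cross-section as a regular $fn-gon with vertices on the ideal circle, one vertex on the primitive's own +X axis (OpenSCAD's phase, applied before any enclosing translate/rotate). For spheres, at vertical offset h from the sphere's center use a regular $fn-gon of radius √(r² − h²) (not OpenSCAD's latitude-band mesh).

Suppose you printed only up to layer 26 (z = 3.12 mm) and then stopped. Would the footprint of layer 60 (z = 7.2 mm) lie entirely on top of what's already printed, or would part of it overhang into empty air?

entirely on top

Compare the two slices. At z = 3.12: the r=7 cylinder contributes a regular 16-gon of circumradius 7 (area = (16/2)·7.000²·sin(360°/16) = 150.01 mm²); the r=9.5 sphere at (13.5, 12.5) contributes a regular 16-gon of circumradius √(9.5²−5.12²) = 8.002 (area = (16/2)·8.002²·sin(360°/16) = 196.04 mm²); the cone at (0.5, 14.5) (r1=8→r2=2.5) has section circumradius 6.505 here — a regular 16-gon (area = (16/2)·6.505²·sin(360°/16) = 129.56 mm²); After the difference (first − rest): starting from the r=7 cylinder (150.01 mm²), the r=9.5 sphere at (13.5, 12.5) misses the remaining region (no effect); the cone at (0.5, 14.5) misses the remaining region (no effect) — area = 150.01 mm². At z = 7.2: the r=7 cylinder gives a regular 16-gon of circumradius 7 (constant along its height) (area = (16/2)·7.000²·sin(360°/16) = 150.01 mm²); the r=9.5 sphere at (13.5, 12.5) contributes a regular 16-gon of circumradius √(9.5²−9.2²) = 2.369 (area = (16/2)·2.369²·sin(360°/16) = 17.17 mm²); the cone at (0.5, 14.5) (r1=8→r2=2.5) has section circumradius 5.185 here — a regular 16-gon (area = (16/2)·5.185²·sin(360°/16) = 82.31 mm²); Taking the first minus the rest: starting from the r=7 cylinder (150.01 mm²), the r=9.5 sphere at (13.5, 12.5) misses the remaining region (no effect); the cone at (0.5, 14.5) misses the remaining region (no effect) — area = 150.01 mm². Checking containment: the cross-section at z = 7.2 is a subset of the cross-section at z = 3.12.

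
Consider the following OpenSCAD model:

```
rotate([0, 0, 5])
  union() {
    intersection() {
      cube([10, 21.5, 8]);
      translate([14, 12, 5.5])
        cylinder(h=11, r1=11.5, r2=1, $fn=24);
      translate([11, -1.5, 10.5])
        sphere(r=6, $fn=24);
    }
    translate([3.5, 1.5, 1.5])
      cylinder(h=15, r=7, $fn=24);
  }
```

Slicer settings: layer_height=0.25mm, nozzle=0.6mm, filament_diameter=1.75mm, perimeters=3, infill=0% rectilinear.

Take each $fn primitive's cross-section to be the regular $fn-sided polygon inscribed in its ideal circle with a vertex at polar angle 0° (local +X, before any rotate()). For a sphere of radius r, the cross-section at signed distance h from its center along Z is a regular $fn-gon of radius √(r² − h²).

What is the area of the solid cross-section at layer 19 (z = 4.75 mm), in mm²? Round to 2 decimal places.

152.19 mm²

At z = 4.75 mm: the cube (footprint 10×21.5) is included at this height (area 215.00 mm²); the cone at (14, 12) is not intersected at this z (z outside [5.5, 16.5]); the r=6 sphere at (11, -1.5) contributes a regular 24-gon of circumradius √(6²−5.75²) = 1.714 (area = (24/2)·1.714²·sin(360°/24) = 9.12 mm²); After intersecting: at least one operand is absent at this height, so nothing remains; the cylinder at (3.5, 1.5): section is a regular 24-gon, circumradius r=7 (area = (24/2)·7.000²·sin(360°/24) = 152.19 mm²); Merging all regions: only the r=7 cylinder at (3.5, 1.5) is present, so the union is just that shape — area = 152.19 mm²; (rotated 5° about Z; rotation is an isometry so areas/perimeters/island counts are preserved). Overall, the cross-section is a single solid region. Net area = 152.19 mm².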